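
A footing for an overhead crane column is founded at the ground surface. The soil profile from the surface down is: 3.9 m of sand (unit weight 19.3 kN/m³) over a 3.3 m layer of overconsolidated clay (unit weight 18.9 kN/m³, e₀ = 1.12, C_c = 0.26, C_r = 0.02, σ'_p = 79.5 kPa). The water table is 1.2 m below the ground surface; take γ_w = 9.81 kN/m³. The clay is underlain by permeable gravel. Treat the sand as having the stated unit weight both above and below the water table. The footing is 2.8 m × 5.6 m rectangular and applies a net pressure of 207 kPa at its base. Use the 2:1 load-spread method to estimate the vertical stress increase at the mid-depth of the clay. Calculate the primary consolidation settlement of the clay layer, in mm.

S_c ≈ 40.9 mm

Mid-depth of clay below the ground surface: z = 3.9 + 3.3/2 = 5.55 m.
Total vertical stress at mid-clay: σ_v = 19.3×3.9 + 18.9×1.65 = 106.45 kPa.
Pore pressure: u = 9.81×(5.55 − 1.2) = 42.673 kPa.
Initial effective stress: σ'_0 = σ_v − u = 106.45 − 42.673 = 63.777 kPa.
Stress increase at mid-clay by the 2:1 spreading method:
Δσ = qBL/((B+z)(L+z)) = 207×2.8×5.6/((2.8+5.55)(5.6+5.55)) = 34.862 kPa
Final effective stress: σ'_f = 63.777 + 34.862 = 98.639 kPa.
σ'_f = 98.639 > σ'_p = 79.5 kPa, so the stress path crosses the preconsolidation pressure — recompression up to σ'_p, then virgin compression beyond:
S_c = H/(1+e₀)·[C_r·log₁₀(σ'_p/σ'_0) + C_c·log₁₀(σ'_f/σ'_p)]
    = 3.3/2.12 × [0.02×log₁₀(79.5/63.777) + 0.26×log₁₀(98.639/79.5)]
    = 1.5566 × [0.0019141 + 0.024357] = 0.04089 m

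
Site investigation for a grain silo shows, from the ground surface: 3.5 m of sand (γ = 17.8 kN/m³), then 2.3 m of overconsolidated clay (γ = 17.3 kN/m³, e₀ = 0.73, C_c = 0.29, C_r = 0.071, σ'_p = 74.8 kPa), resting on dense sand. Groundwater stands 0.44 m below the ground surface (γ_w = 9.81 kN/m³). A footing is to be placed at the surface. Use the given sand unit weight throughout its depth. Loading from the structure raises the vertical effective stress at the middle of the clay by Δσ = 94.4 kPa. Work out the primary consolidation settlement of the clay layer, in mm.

S_c ≈ 124 mm

Mid-depth of clay below the ground surface: z = 3.5 + 2.3/2 = 4.65 m.
Total vertical stress at mid-clay: σ_v = 17.8×3.5 + 17.3×1.15 = 82.195 kPa.
Pore pressure: u = 9.81×(4.65 − 0.44) = 41.3 kPa.
Initial effective stress: σ'_0 = σ_v − u = 82.195 − 41.3 = 40.895 kPa.
Final effective stress: σ'_f = 40.895 + 94.4 = 135.3 kPa.
σ'_f = 135.3 > σ'_p = 74.8 kPa, so the stress path crosses the preconsolidation pressure — recompression up to σ'_p, then virgin compression beyond:
S_c = H/(1+e₀)·[C_r·log₁₀(σ'_p/σ'_0) + C_c·log₁₀(σ'_f/σ'_p)]
    = 2.3/1.73 × [0.071×log₁₀(74.8/40.895) + 0.29×log₁₀(135.3/74.8)]
    = 1.3295 × [0.018618 + 0.074645] = 0.124 m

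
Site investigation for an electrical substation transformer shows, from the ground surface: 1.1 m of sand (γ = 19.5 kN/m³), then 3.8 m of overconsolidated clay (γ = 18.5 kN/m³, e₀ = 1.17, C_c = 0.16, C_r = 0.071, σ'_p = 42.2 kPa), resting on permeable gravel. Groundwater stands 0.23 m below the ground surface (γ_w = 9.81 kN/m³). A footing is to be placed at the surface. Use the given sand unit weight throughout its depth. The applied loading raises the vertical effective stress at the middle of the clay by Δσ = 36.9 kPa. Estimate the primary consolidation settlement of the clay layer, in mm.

S_c ≈ 74.5 mm

Mid-depth of clay below the ground surface: z = 1.1 + 3.8/2 = 3 m.
Total vertical stress at mid-clay: σ_v = 19.5×1.1 + 18.5×1.9 = 56.6 kPa.
Pore pressure: u = 9.81×(3 − 0.23) = 27.174 kPa.
Initial effective stress: σ'_0 = σ_v − u = 56.6 − 27.174 = 29.426 kPa.
Final effective stress: σ'_f = 29.426 + 36.9 = 66.326 kPa.
σ'_f = 66.326 > σ'_p = 42.2 kPa, so the stress path crosses the preconsolidation pressure — recompression up to σ'_p, then virgin compression beyond:
S_c = H/(1+e₀)·[C_r·log₁₀(σ'_p/σ'_0) + C_c·log₁₀(σ'_f/σ'_p)]
    = 3.8/2.17 × [0.071×log₁₀(42.2/29.426) + 0.16×log₁₀(66.326/42.2)]
    = 1.7512 × [0.011117 + 0.031419] = 0.07449 m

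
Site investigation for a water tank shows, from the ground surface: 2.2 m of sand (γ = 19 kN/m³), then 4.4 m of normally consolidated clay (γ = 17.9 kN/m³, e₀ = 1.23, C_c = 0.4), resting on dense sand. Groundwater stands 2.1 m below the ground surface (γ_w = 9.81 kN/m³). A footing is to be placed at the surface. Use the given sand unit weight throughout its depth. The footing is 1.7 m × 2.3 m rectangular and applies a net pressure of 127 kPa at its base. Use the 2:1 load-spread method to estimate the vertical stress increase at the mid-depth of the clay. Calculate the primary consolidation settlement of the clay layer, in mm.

S_c ≈ 64.6 mm

Mid-depth of clay below the ground surface: z = 2.2 + 4.4/2 = 4.4 m.
Total vertical stress at mid-clay: σ_v = 19×2.2 + 17.9×2.2 = 81.18 kPa.
Pore pressure: u = 9.81×(4.4 − 2.1) = 22.563 kPa.
Initial effective stress: σ'_0 = σ_v − u = 81.18 − 22.563 = 58.617 kPa.
Stress increase at mid-clay by the 2:1 spreading method:
Δσ = qBL/((B+z)(L+z)) = 127×1.7×2.3/((1.7+4.4)(2.3+4.4)) = 12.15 kPa
Final effective stress: σ'_f = σ'_0 + Δσ = 58.617 + 12.15 = 70.767 kPa.
Normally consolidated clay, so the full stress increment lies on the virgin compression line:
S_c = C_c·H/(1+e₀)·log₁₀(σ'_f/σ'_0) = 0.4×4.4/(1+1.23)×log₁₀(70.767/58.617)
    = 0.78924 × 0.081807 = 0.06457 m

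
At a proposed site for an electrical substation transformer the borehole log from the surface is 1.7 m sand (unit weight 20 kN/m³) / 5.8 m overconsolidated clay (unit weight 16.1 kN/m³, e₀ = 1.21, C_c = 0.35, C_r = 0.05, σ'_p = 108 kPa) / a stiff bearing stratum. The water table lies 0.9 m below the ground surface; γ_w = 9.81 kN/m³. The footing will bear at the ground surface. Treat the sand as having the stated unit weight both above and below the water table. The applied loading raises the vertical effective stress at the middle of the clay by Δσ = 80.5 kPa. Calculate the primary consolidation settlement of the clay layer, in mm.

Mid-depth of clay below the ground surface: z = 1.7 + 5.8/2 = 4.6 m.
Total vertical stress at mid-clay: σ_v = 20×1.7 + 16.1×2.9 = 80.69 kPa.
Pore pressure: u = 9.81×(4.6 − 0.9) = 36.297 kPa.
Initial effective stress: σ'_0 = σ_v − u = 80.69 − 36.297 = 44.393 kPa.
Final effective stress: σ'_f = 44.393 + 80.5 = 124.89 kPa.
σ'_f = 124.89 > σ'_p = 108 kPa, so the stress path crosses the preconsolidation pressure — recompression up to σ'_p, then virgin compression beyond:
S_c = H/(1+e₀)·[C_r·log₁₀(σ'_p/σ'_0) + C_c·log₁₀(σ'_f/σ'_p)]
    = 5.8/2.21 × [0.05×log₁₀(108/44.393) + 0.35×log₁₀(124.89/108)]
    = 2.6244 × [0.019305 + 0.022086] = 0.1086 m

S_c ≈ 109 mm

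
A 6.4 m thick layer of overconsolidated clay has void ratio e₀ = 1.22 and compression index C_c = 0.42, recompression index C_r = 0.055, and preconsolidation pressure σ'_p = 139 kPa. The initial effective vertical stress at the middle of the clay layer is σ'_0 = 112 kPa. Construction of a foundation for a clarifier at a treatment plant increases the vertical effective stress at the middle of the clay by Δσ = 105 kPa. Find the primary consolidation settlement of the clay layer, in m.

Final effective stress: σ'_f = 112 + 105 = 217 kPa.
σ'_f = 217 > σ'_p = 139 kPa, so the stress path crosses the preconsolidation pressure — recompression up to σ'_p, then virgin compression beyond:
S_c = H/(1+e₀)·[C_r·log₁₀(σ'_p/σ'_0) + C_c·log₁₀(σ'_f/σ'_p)]
    = 6.4/2.22 × [0.055×log₁₀(139/112) + 0.42×log₁₀(217/139)]
    = 2.8829 × [0.0051588 + 0.081247] = 0.2491 m

S_c ≈ 0.249 m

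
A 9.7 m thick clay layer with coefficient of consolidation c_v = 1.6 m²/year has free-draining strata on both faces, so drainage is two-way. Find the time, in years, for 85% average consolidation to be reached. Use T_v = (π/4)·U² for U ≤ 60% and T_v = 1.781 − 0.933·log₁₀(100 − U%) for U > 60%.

Drainage path length: H_d = H/2 = 4.85 m (double drainage).
U > 60%: T_v = 1.781 − 0.933·log₁₀(100 − 85) = 0.68371.
t = T_v·H_d²/c_v = 0.68371×4.85²/1.6 = 10.05 years.

t ≈ 10.1 years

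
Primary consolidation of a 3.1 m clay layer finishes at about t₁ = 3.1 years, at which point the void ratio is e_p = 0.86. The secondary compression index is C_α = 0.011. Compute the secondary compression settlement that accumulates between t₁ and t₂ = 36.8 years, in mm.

Secondary compression: S_s = C_α·H/(1+e_p)·log₁₀(t₂/t₁)
S_s = 0.011×3.1/(1+0.86)×log₁₀(36.8/3.1)
    = 0.01833 × 1.074 = 0.0197 m

S_s ≈ 19.7 mm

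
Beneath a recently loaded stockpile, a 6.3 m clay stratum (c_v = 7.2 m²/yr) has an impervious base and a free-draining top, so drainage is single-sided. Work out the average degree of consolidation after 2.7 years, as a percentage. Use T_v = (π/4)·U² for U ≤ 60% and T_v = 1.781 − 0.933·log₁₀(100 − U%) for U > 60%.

Drainage path length: H_d = H = 6.3 m (single drainage).
T_v = c_v·t/H_d² = 7.2×2.7/6.3² = 0.4898.
T_v = 0.4898 corresponds to the U > 60% branch:
U = 1 − 10^((1.781 − T_v)/0.933)/100 = 0.7579

U ≈ 75.8 %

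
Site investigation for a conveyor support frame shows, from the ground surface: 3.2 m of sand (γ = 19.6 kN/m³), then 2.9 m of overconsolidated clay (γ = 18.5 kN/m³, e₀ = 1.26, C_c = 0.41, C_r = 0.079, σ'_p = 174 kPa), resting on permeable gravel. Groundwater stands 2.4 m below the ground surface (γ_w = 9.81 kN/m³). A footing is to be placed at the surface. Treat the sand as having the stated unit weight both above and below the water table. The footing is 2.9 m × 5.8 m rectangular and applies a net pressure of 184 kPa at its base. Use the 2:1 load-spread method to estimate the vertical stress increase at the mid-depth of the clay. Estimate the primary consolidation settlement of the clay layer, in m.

Mid-depth of clay below the ground surface: z = 3.2 + 2.9/2 = 4.65 m.
Total vertical stress at mid-clay: σ_v = 19.6×3.2 + 18.5×1.45 = 89.545 kPa.
Pore pressure: u = 9.81×(4.65 − 2.4) = 22.073 kPa.
Initial effective stress: σ'_0 = σ_v − u = 89.545 − 22.073 = 67.472 kPa.
Stress increase at mid-clay by the 2:1 spreading method:
Δσ = qBL/((B+z)(L+z)) = 184×2.9×5.8/((2.9+4.65)(5.8+4.65)) = 39.227 kPa
Final effective stress: σ'_f = 67.472 + 39.227 = 106.7 kPa.
σ'_f = 106.7 ≤ σ'_p = 174 kPa, so the clay remains overconsolidated and only the recompression index applies:
S_c = C_r·H/(1+e₀)·log₁₀(σ'_f/σ'_0) = 0.079×2.9/2.26×log₁₀(106.7/67.472)
    = 0.10137 × 0.19904 = 0.02018 m

S_c ≈ 0.0202 m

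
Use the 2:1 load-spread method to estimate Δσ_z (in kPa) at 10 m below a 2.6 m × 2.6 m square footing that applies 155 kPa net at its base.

Δσ_z ≈ 6.6 kPa

By the 2:1 method the load spreads at 1 horizontal : 2 vertical, so at depth z the loaded area has grown by z in each plan dimension:
Δσ = qBL/((B+z)(L+z)) = 155×2.6×2.6/((2.6+10)(2.6+10)) = 6.5999 kPa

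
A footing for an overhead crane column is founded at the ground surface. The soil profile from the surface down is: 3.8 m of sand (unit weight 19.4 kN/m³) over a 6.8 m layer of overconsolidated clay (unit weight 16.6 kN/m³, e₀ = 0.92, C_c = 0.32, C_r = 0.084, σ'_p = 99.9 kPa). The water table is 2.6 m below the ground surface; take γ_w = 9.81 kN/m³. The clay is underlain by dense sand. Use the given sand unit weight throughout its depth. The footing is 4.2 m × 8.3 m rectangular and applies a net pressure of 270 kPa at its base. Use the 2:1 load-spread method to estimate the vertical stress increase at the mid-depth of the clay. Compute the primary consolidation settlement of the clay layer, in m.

S_c ≈ 0.181 m

Mid-depth of clay below the ground surface: z = 3.8 + 6.8/2 = 7.2 m.
Total vertical stress at mid-clay: σ_v = 19.4×3.8 + 16.6×3.4 = 130.16 kPa.
Pore pressure: u = 9.81×(7.2 − 2.6) = 45.126 kPa.
Initial effective stress: σ'_0 = σ_v − u = 130.16 − 45.126 = 85.034 kPa.
Stress increase at mid-clay by the 2:1 spreading method:
Δσ = qBL/((B+z)(L+z)) = 270×4.2×8.3/((4.2+7.2)(8.3+7.2)) = 53.267 kPa
Final effective stress: σ'_f = 85.034 + 53.267 = 138.3 kPa.
σ'_f = 138.3 > σ'_p = 99.9 kPa, so the stress path crosses the preconsolidation pressure — recompression up to σ'_p, then virgin compression beyond:
S_c = H/(1+e₀)·[C_r·log₁₀(σ'_p/σ'_0) + C_c·log₁₀(σ'_f/σ'_p)]
    = 6.8/1.92 × [0.084×log₁₀(99.9/85.034) + 0.32×log₁₀(138.3/99.9)]
    = 3.5417 × [0.0058777 + 0.045202] = 0.1809 m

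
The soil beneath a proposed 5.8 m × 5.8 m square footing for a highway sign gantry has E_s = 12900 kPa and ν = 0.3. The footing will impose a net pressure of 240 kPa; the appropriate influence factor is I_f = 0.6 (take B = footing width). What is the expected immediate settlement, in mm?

S_e ≈ 58.9 mm

Immediate (elastic) settlement: S_e = q·B·(1−ν²)/E_s · I_f.
S_e = 240 × 5.8 × (1 − 0.3²) / 12900 × 0.6
    = 240 × 5.8 × 0.91 / 12900 × 0.6
    = 0.05892 m = 58.92 mm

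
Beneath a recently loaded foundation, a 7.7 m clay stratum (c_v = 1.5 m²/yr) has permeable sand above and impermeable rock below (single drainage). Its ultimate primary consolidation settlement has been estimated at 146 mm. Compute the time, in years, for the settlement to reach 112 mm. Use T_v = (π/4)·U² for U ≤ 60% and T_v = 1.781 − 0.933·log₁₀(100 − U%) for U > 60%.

Drainage path length: H_d = H = 7.7 m (single drainage).
U = S(t)/S_ult = 112/146 = 0.7671.
U > 60%: T_v = 1.781 − 0.933·log₁₀(100 − 76.712) = 0.50547.
t = T_v·H_d²/c_v = 0.50547×7.7²/1.5 = 19.98 years.

t ≈ 20 years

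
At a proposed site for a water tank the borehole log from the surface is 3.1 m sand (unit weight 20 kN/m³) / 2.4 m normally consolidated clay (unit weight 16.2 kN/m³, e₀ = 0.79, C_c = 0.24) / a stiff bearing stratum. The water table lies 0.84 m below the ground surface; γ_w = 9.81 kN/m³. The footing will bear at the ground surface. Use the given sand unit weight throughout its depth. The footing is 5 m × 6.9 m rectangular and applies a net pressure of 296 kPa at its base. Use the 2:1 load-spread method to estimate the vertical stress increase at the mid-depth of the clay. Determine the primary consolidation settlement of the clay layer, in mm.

S_c ≈ 156 mm

Mid-depth of clay below the ground surface: z = 3.1 + 2.4/2 = 4.3 m.
Total vertical stress at mid-clay: σ_v = 20×3.1 + 16.2×1.2 = 81.44 kPa.
Pore pressure: u = 9.81×(4.3 − 0.84) = 33.943 kPa.
Initial effective stress: σ'_0 = σ_v − u = 81.44 − 33.943 = 47.497 kPa.
Stress increase at mid-clay by the 2:1 spreading method:
Δσ = qBL/((B+z)(L+z)) = 296×5×6.9/((5+4.3)(6.9+4.3)) = 98.041 kPa
Final effective stress: σ'_f = σ'_0 + Δσ = 47.497 + 98.041 = 145.54 kPa.
Normally consolidated clay, so the full stress increment lies on the virgin compression line:
S_c = C_c·H/(1+e₀)·log₁₀(σ'_f/σ'_0) = 0.24×2.4/(1+0.79)×log₁₀(145.54/47.497)
    = 0.32179 × 0.48632 = 0.1565 m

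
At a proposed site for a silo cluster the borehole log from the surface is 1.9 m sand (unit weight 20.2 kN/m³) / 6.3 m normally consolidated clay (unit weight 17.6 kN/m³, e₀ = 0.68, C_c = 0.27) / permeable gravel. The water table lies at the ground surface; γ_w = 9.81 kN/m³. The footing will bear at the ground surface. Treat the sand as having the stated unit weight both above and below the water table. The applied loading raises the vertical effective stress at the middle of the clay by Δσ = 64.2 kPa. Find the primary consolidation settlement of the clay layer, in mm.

S_c ≈ 394 mm

Mid-depth of clay below the ground surface: z = 1.9 + 6.3/2 = 5.05 m.
Total vertical stress at mid-clay: σ_v = 20.2×1.9 + 17.6×3.15 = 93.82 kPa.
Pore pressure: u = 9.81×(5.05 − 0) = 49.541 kPa.
Initial effective stress: σ'_0 = σ_v − u = 93.82 − 49.541 = 44.279 kPa.
Final effective stress: σ'_f = σ'_0 + Δσ = 44.279 + 64.2 = 108.48 kPa.
Normally consolidated clay, so the full stress increment lies on the virgin compression line:
S_c = C_c·H/(1+e₀)·log₁₀(σ'_f/σ'_0) = 0.27×6.3/(1+0.68)×log₁₀(108.48/44.279)
    = 1.0125 × 0.38915 = 0.394 m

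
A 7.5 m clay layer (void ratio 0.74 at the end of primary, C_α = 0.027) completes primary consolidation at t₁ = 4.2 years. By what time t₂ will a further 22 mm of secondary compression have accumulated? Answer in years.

S_s = C_α·H/(1+e_p)·log₁₀(t₂/t₁) ⇒ log₁₀(t₂/t₁) = S_s·(1+e_p)/(C_α·H).
log₁₀(t₂/t₁) = 0.022 × (1+0.74) / (0.027×7.5) = 0.189
t₂ = t₁ × 10^0.189 = 4.2 × 1.545 = 6.491 years

t₂ ≈ 6.49 years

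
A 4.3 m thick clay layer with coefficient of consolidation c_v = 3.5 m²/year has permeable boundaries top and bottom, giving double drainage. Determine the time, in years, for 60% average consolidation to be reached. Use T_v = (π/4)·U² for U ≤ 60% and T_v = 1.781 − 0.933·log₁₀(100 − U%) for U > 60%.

t ≈ 0.373 years

Drainage path length: H_d = H/2 = 2.15 m (double drainage).
U ≤ 60%: T_v = (π/4)·U² = (π/4)×0.6² = 0.28274.
t = T_v·H_d²/c_v = 0.28274×2.15²/3.5 = 0.3734 years.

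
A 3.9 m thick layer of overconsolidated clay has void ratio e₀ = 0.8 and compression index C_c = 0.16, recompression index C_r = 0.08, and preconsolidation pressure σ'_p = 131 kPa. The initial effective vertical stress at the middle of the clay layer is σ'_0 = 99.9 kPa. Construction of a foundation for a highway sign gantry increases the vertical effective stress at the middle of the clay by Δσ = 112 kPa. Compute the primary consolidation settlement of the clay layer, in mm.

S_c ≈ 92.8 mm

Final effective stress: σ'_f = 99.9 + 112 = 211.9 kPa.
σ'_f = 211.9 > σ'_p = 131 kPa, so the stress path crosses the preconsolidation pressure — recompression up to σ'_p, then virgin compression beyond:
S_c = H/(1+e₀)·[C_r·log₁₀(σ'_p/σ'_0) + C_c·log₁₀(σ'_f/σ'_p)]
    = 3.9/1.8 × [0.08×log₁₀(131/99.9) + 0.16×log₁₀(211.9/131)]
    = 2.1667 × [0.0094165 + 0.033418] = 0.09281 m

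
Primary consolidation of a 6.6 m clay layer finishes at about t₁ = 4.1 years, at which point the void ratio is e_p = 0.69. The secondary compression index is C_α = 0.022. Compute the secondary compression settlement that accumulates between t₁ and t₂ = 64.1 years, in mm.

Secondary compression: S_s = C_α·H/(1+e_p)·log₁₀(t₂/t₁)
S_s = 0.022×6.6/(1+0.69)×log₁₀(64.1/4.1)
    = 0.08592 × 1.194 = 0.1026 m

S_s ≈ 103 mm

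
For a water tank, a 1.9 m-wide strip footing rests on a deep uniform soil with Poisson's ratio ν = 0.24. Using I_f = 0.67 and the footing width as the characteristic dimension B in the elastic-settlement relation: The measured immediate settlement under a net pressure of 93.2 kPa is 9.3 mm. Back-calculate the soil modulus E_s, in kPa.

E_s ≈ 12000 kPa

S_e = q·B·(1−ν²)/E_s · I_f  ⇒  E_s = q·B·(1−ν²)·I_f / S_e.
E_s = 93.2 × 1.9 × 0.9424 × 0.67 / 0.0093 = 12020 kPa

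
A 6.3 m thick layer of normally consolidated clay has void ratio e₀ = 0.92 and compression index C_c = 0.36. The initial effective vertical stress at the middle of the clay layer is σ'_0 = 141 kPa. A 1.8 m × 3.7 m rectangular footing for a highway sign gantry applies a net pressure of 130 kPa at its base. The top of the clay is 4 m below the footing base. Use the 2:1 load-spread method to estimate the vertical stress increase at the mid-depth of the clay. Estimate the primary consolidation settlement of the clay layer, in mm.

Mid-depth of clay below the footing base: z = 4 + 6.3/2 = 7.15 m.
Stress increase at mid-clay by the 2:1 spreading method:
Δσ = qBL/((B+z)(L+z)) = 130×1.8×3.7/((1.8+7.15)(3.7+7.15)) = 8.9159 kPa
Final effective stress: σ'_f = σ'_0 + Δσ = 141 + 8.9159 = 149.92 kPa.
Normally consolidated clay, so the full stress increment lies on the virgin compression line:
S_c = C_c·H/(1+e₀)·log₁₀(σ'_f/σ'_0) = 0.36×6.3/(1+0.92)×log₁₀(149.92/141)
    = 1.1812 × 0.02664 = 0.03147 m

S_c ≈ 31.5 mm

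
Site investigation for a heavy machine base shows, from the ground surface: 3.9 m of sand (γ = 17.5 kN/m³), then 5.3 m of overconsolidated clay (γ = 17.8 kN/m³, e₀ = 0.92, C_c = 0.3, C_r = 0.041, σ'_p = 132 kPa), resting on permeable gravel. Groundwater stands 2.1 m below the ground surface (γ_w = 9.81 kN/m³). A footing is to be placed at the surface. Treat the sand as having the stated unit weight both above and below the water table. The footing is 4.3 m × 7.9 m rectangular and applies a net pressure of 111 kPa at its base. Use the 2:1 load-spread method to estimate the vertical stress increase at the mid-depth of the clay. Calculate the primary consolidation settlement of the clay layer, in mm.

Mid-depth of clay below the ground surface: z = 3.9 + 5.3/2 = 6.55 m.
Total vertical stress at mid-clay: σ_v = 17.5×3.9 + 17.8×2.65 = 115.42 kPa.
Pore pressure: u = 9.81×(6.55 − 2.1) = 43.655 kPa.
Initial effective stress: σ'_0 = σ_v − u = 115.42 − 43.655 = 71.765 kPa.
Stress increase at mid-clay by the 2:1 spreading method:
Δσ = qBL/((B+z)(L+z)) = 111×4.3×7.9/((4.3+6.55)(7.9+6.55)) = 24.05 kPa
Final effective stress: σ'_f = 71.765 + 24.05 = 95.815 kPa.
σ'_f = 95.815 ≤ σ'_p = 132 kPa, so the clay remains overconsolidated and only the recompression index applies:
S_c = C_r·H/(1+e₀)·log₁₀(σ'_f/σ'_0) = 0.041×5.3/1.92×log₁₀(95.815/71.765)
    = 0.11318 × 0.12552 = 0.01421 m

S_c ≈ 14.2 mm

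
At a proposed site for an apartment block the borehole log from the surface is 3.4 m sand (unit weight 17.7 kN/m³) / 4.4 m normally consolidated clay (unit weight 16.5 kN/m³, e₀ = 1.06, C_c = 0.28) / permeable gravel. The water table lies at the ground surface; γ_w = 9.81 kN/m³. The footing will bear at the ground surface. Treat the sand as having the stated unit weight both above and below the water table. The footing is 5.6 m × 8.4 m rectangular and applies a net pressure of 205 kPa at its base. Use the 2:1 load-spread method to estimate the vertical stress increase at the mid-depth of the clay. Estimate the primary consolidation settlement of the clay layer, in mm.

Mid-depth of clay below the ground surface: z = 3.4 + 4.4/2 = 5.6 m.
Total vertical stress at mid-clay: σ_v = 17.7×3.4 + 16.5×2.2 = 96.48 kPa.
Pore pressure: u = 9.81×(5.6 − 0) = 54.936 kPa.
Initial effective stress: σ'_0 = σ_v − u = 96.48 − 54.936 = 41.544 kPa.
Stress increase at mid-clay by the 2:1 spreading method:
Δσ = qBL/((B+z)(L+z)) = 205×5.6×8.4/((5.6+5.6)(8.4+5.6)) = 61.5 kPa
Final effective stress: σ'_f = σ'_0 + Δσ = 41.544 + 61.5 = 103.04 kPa.
Normally consolidated clay, so the full stress increment lies on the virgin compression line:
S_c = C_c·H/(1+e₀)·log₁₀(σ'_f/σ'_0) = 0.28×4.4/(1+1.06)×log₁₀(103.04/41.544)
    = 0.59806 × 0.3945 = 0.2359 m

S_c ≈ 236 mm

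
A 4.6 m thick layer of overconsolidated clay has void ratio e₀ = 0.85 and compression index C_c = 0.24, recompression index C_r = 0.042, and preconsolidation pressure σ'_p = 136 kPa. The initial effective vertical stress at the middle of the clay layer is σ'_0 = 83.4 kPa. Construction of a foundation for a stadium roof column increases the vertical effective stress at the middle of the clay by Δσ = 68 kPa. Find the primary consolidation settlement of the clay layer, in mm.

Final effective stress: σ'_f = 83.4 + 68 = 151.4 kPa.
σ'_f = 151.4 > σ'_p = 136 kPa, so the stress path crosses the preconsolidation pressure — recompression up to σ'_p, then virgin compression beyond:
S_c = H/(1+e₀)·[C_r·log₁₀(σ'_p/σ'_0) + C_c·log₁₀(σ'_f/σ'_p)]
    = 4.6/1.85 × [0.042×log₁₀(136/83.4) + 0.24×log₁₀(151.4/136)]
    = 2.4865 × [0.0089197 + 0.011181] = 0.04998 m

S_c ≈ 50 mm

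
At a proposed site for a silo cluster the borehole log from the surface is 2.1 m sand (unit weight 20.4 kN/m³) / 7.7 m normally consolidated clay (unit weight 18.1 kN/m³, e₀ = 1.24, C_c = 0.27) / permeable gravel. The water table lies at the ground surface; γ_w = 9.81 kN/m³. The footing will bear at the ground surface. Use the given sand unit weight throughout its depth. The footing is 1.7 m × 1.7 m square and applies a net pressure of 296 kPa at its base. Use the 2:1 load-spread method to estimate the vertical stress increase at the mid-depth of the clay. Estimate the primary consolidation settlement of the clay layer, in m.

Mid-depth of clay below the ground surface: z = 2.1 + 7.7/2 = 5.95 m.
Total vertical stress at mid-clay: σ_v = 20.4×2.1 + 18.1×3.85 = 112.53 kPa.
Pore pressure: u = 9.81×(5.95 − 0) = 58.37 kPa.
Initial effective stress: σ'_0 = σ_v − u = 112.53 − 58.37 = 54.16 kPa.
Stress increase at mid-clay by the 2:1 spreading method:
Δσ = qBL/((B+z)(L+z)) = 296×1.7×1.7/((1.7+5.95)(1.7+5.95)) = 14.617 kPa
Final effective stress: σ'_f = σ'_0 + Δσ = 54.16 + 14.617 = 68.777 kPa.
Normally consolidated clay, so the full stress increment lies on the virgin compression line:
S_c = C_c·H/(1+e₀)·log₁₀(σ'_f/σ'_0) = 0.27×7.7/(1+1.24)×log₁₀(68.777/54.16)
    = 0.92812 × 0.10376 = 0.0963 m

S_c ≈ 0.0963 m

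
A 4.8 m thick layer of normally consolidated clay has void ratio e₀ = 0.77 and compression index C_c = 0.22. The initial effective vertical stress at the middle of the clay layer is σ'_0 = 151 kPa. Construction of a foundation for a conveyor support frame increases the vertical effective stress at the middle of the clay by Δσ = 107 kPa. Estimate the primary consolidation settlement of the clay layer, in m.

S_c ≈ 0.139 m

Final effective stress: σ'_f = σ'_0 + Δσ = 151 + 107 = 258 kPa.
Normally consolidated clay, so the full stress increment lies on the virgin compression line:
S_c = C_c·H/(1+e₀)·log₁₀(σ'_f/σ'_0) = 0.22×4.8/(1+0.77)×log₁₀(258/151)
    = 0.59661 × 0.23264 = 0.1388 m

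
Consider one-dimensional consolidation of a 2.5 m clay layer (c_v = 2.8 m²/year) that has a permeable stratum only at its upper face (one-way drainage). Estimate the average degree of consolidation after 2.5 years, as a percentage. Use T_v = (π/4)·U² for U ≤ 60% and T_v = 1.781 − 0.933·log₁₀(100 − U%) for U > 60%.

U ≈ 94.9 %

Drainage path length: H_d = H = 2.5 m (single drainage).
T_v = c_v·t/H_d² = 2.8×2.5/2.5² = 1.12.
T_v = 1.12 corresponds to the U > 60% branch:
U = 1 − 10^((1.781 − T_v)/0.933)/100 = 0.9489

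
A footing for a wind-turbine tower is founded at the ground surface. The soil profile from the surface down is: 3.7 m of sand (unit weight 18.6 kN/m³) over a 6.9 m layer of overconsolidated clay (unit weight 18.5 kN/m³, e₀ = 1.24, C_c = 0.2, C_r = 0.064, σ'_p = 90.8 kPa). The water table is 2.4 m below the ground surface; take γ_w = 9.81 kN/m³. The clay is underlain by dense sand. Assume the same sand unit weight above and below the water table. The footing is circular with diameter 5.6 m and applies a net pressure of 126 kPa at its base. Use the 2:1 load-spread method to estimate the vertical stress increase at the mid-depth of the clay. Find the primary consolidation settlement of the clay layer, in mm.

S_c ≈ 56.8 mm

Mid-depth of clay below the ground surface: z = 3.7 + 6.9/2 = 7.15 m.
Total vertical stress at mid-clay: σ_v = 18.6×3.7 + 18.5×3.45 = 132.65 kPa.
Pore pressure: u = 9.81×(7.15 − 2.4) = 46.598 kPa.
Initial effective stress: σ'_0 = σ_v − u = 132.65 − 46.598 = 86.052 kPa.
Stress increase at mid-clay by the 2:1 spreading method:
Δσ ≈ qD²/(D+z)² = 126×5.6²/(5.6+7.15)² = 24.307 kPa
Final effective stress: σ'_f = 86.052 + 24.307 = 110.36 kPa.
σ'_f = 110.36 > σ'_p = 90.8 kPa, so the stress path crosses the preconsolidation pressure — recompression up to σ'_p, then virgin compression beyond:
S_c = H/(1+e₀)·[C_r·log₁₀(σ'_p/σ'_0) + C_c·log₁₀(σ'_f/σ'_p)]
    = 6.9/2.24 × [0.064×log₁₀(90.8/86.052) + 0.2×log₁₀(110.36/90.8)]
    = 3.0804 × [0.0014928 + 0.016945] = 0.0568 m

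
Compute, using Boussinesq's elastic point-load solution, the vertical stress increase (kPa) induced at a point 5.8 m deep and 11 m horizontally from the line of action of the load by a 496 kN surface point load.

Δσ_z ≈ 0.155 kPa

Boussinesq vertical stress below a point load on an elastic half-space:
Δσ_z = 3P/(2πz²) · [1 + (r/z)²]^(−5/2)
r/z = 11/5.8 = 1.8966; [1+(r/z)²]^(−5/2) = 0.022072.
Δσ_z = 3×496/(2π×5.8²) × 0.022072 = 7.0399 × 0.022072 = 0.1554 kPa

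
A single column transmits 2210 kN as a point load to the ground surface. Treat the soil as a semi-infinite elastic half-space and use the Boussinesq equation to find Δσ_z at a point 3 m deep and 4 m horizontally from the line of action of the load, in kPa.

Boussinesq vertical stress below a point load on an elastic half-space:
Δσ_z = 3P/(2πz²) · [1 + (r/z)²]^(−5/2)
r/z = 4/3 = 1.3333; [1+(r/z)²]^(−5/2) = 0.07776.
Δσ_z = 3×2210/(2π×3²) × 0.07776 = 117.24 × 0.07776 = 9.117 kPa

Δσ_z ≈ 9.12 kPa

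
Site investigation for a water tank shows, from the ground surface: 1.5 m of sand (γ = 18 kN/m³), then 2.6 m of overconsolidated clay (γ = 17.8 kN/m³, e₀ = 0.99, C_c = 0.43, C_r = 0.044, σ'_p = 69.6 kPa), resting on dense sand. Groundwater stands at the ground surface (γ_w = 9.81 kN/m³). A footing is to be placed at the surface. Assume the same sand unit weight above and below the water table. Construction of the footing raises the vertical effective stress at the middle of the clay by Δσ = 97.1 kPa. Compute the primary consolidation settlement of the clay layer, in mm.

Mid-depth of clay below the ground surface: z = 1.5 + 2.6/2 = 2.8 m.
Total vertical stress at mid-clay: σ_v = 18×1.5 + 17.8×1.3 = 50.14 kPa.
Pore pressure: u = 9.81×(2.8 − 0) = 27.468 kPa.
Initial effective stress: σ'_0 = σ_v − u = 50.14 − 27.468 = 22.672 kPa.
Final effective stress: σ'_f = 22.672 + 97.1 = 119.77 kPa.
σ'_f = 119.77 > σ'_p = 69.6 kPa, so the stress path crosses the preconsolidation pressure — recompression up to σ'_p, then virgin compression beyond:
S_c = H/(1+e₀)·[C_r·log₁₀(σ'_p/σ'_0) + C_c·log₁₀(σ'_f/σ'_p)]
    = 2.6/1.99 × [0.044×log₁₀(69.6/22.672) + 0.43×log₁₀(119.77/69.6)]
    = 1.3065 × [0.021433 + 0.10137] = 0.1604 m

S_c ≈ 160 mm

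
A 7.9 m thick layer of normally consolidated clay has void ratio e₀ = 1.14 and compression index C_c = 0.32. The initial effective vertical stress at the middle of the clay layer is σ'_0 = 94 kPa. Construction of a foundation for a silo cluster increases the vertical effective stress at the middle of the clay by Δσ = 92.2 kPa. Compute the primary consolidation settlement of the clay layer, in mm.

Final effective stress: σ'_f = σ'_0 + Δσ = 94 + 92.2 = 186.2 kPa.
Normally consolidated clay, so the full stress increment lies on the virgin compression line:
S_c = C_c·H/(1+e₀)·log₁₀(σ'_f/σ'_0) = 0.32×7.9/(1+1.14)×log₁₀(186.2/94)
    = 1.1813 × 0.29685 = 0.3507 m

S_c ≈ 351 mm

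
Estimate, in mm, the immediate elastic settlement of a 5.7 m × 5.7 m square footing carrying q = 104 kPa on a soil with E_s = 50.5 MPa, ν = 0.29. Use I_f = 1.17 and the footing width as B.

S_e ≈ 12.6 mm

Immediate (elastic) settlement: S_e = q·B·(1−ν²)/E_s · I_f.
E_s = 50.5 MPa = 50500 kPa.
S_e = 104 × 5.7 × (1 − 0.29²) / 50500 × 1.17
    = 104 × 5.7 × 0.9159 / 50500 × 1.17
    = 0.01258 m = 12.58 mm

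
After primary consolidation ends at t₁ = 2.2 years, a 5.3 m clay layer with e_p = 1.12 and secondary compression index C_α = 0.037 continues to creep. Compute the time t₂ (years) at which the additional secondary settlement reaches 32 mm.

t₂ ≈ 4.88 years

S_s = C_α·H/(1+e_p)·log₁₀(t₂/t₁) ⇒ log₁₀(t₂/t₁) = S_s·(1+e_p)/(C_α·H).
log₁₀(t₂/t₁) = 0.032 × (1+1.12) / (0.037×5.3) = 0.3459
t₂ = t₁ × 10^0.3459 = 2.2 × 2.218 = 4.879 years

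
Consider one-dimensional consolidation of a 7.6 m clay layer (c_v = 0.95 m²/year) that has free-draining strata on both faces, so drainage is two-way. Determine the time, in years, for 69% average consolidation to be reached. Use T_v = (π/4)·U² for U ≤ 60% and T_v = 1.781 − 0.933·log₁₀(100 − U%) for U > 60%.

t ≈ 5.92 years

Drainage path length: H_d = H/2 = 3.8 m (double drainage).
U > 60%: T_v = 1.781 − 0.933·log₁₀(100 − 69) = 0.38956.
t = T_v·H_d²/c_v = 0.38956×3.8²/0.95 = 5.921 years.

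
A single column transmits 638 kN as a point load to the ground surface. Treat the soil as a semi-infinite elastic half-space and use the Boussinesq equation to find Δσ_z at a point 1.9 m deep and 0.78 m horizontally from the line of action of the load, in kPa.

Δσ_z ≈ 57.2 kPa

Boussinesq vertical stress below a point load on an elastic half-space:
Δσ_z = 3P/(2πz²) · [1 + (r/z)²]^(−5/2)
r/z = 0.78/1.9 = 0.41053; [1+(r/z)²]^(−5/2) = 0.67748.
Δσ_z = 3×638/(2π×1.9²) × 0.67748 = 84.383 × 0.67748 = 57.17 kPa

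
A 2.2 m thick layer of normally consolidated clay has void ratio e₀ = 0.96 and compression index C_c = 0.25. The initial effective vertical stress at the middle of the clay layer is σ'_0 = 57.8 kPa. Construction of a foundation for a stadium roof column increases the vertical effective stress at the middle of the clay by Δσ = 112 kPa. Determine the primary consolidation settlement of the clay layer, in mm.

Final effective stress: σ'_f = σ'_0 + Δσ = 57.8 + 112 = 169.8 kPa.
Normally consolidated clay, so the full stress increment lies on the virgin compression line:
S_c = C_c·H/(1+e₀)·log₁₀(σ'_f/σ'_0) = 0.25×2.2/(1+0.96)×log₁₀(169.8/57.8)
    = 0.28061 × 0.46801 = 0.1313 m

S_c ≈ 131 mm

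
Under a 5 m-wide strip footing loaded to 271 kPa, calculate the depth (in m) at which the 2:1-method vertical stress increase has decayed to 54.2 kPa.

z ≈ 20 m

2:1 spreading — at depth z the loaded area has grown by z in each plan dimension:
qB/(B+z) = Δσ_z ⇒ z = qB/Δσ_z − B = 271×5/54.2 − 5 = 20 m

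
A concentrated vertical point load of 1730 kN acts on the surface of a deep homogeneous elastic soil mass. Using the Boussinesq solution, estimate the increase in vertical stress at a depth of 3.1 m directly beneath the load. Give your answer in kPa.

Boussinesq vertical stress below a point load on an elastic half-space:
Δσ_z = 3P/(2πz²) · [1 + (r/z)²]^(−5/2)
r/z = 0/3.1 = 0; [1+(r/z)²]^(−5/2) = 1.
Δσ_z = 3×1730/(2π×3.1²) × 1 = 85.954 × 1 = 85.95 kPa

Δσ_z ≈ 86 kPa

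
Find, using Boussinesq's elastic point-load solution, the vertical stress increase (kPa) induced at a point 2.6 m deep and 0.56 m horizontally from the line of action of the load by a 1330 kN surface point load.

Δσ_z ≈ 83.9 kPa

Boussinesq vertical stress below a point load on an elastic half-space:
Δσ_z = 3P/(2πz²) · [1 + (r/z)²]^(−5/2)
r/z = 0.56/2.6 = 0.21538; [1+(r/z)²]^(−5/2) = 0.89282.
Δσ_z = 3×1330/(2π×2.6²) × 0.89282 = 93.939 × 0.89282 = 83.87 kPa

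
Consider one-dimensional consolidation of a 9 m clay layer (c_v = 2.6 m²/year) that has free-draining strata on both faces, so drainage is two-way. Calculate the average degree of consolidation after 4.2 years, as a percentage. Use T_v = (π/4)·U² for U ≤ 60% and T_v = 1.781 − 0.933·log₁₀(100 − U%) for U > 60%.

Drainage path length: H_d = H/2 = 4.5 m (double drainage).
T_v = c_v·t/H_d² = 2.6×4.2/4.5² = 0.53926.
T_v = 0.53926 corresponds to the U > 60% branch:
U = 1 − 10^((1.781 − T_v)/0.933)/100 = 0.7858

U ≈ 78.6 %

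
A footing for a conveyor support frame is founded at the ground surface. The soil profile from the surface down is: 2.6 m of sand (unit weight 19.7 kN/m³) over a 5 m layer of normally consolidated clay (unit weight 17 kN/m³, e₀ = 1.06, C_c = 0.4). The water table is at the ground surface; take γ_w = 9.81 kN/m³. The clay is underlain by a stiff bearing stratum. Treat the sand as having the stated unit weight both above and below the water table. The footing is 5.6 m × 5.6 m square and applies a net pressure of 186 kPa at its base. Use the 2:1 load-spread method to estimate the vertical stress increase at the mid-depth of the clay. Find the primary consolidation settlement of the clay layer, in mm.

S_c ≈ 326 mm

Mid-depth of clay below the ground surface: z = 2.6 + 5/2 = 5.1 m.
Total vertical stress at mid-clay: σ_v = 19.7×2.6 + 17×2.5 = 93.72 kPa.
Pore pressure: u = 9.81×(5.1 − 0) = 50.031 kPa.
Initial effective stress: σ'_0 = σ_v − u = 93.72 − 50.031 = 43.689 kPa.
Stress increase at mid-clay by the 2:1 spreading method:
Δσ = qBL/((B+z)(L+z)) = 186×5.6×5.6/((5.6+5.1)(5.6+5.1)) = 50.947 kPa
Final effective stress: σ'_f = σ'_0 + Δσ = 43.689 + 50.947 = 94.636 kPa.
Normally consolidated clay, so the full stress increment lies on the virgin compression line:
S_c = C_c·H/(1+e₀)·log₁₀(σ'_f/σ'_0) = 0.4×5/(1+1.06)×log₁₀(94.636/43.689)
    = 0.97087 × 0.33568 = 0.3259 m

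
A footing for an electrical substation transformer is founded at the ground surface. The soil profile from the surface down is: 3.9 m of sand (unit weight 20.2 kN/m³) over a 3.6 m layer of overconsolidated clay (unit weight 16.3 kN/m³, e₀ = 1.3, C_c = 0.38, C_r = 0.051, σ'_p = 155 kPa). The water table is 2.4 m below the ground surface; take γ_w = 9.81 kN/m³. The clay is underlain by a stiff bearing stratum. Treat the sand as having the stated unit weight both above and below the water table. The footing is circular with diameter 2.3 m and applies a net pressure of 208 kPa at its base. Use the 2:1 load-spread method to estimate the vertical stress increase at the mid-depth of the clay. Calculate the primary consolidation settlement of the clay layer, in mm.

S_c ≈ 7.09 mm

Mid-depth of clay below the ground surface: z = 3.9 + 3.6/2 = 5.7 m.
Total vertical stress at mid-clay: σ_v = 20.2×3.9 + 16.3×1.8 = 108.12 kPa.
Pore pressure: u = 9.81×(5.7 − 2.4) = 32.373 kPa.
Initial effective stress: σ'_0 = σ_v − u = 108.12 − 32.373 = 75.747 kPa.
Stress increase at mid-clay by the 2:1 spreading method:
Δσ ≈ qD²/(D+z)² = 208×2.3²/(2.3+5.7)² = 17.192 kPa
Final effective stress: σ'_f = 75.747 + 17.192 = 92.939 kPa.
σ'_f = 92.939 ≤ σ'_p = 155 kPa, so the clay remains overconsolidated and only the recompression index applies:
S_c = C_r·H/(1+e₀)·log₁₀(σ'_f/σ'_0) = 0.051×3.6/2.3×log₁₀(92.939/75.747)
    = 0.079825 × 0.088833 = 0.007091 m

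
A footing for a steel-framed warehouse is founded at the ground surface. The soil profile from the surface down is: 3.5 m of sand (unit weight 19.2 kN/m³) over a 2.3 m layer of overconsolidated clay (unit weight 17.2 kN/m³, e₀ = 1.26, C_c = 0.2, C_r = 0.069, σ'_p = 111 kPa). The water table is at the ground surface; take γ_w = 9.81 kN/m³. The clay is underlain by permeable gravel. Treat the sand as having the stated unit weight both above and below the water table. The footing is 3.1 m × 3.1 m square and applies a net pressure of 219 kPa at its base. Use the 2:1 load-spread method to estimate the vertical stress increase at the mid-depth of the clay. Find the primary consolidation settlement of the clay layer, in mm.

S_c ≈ 18.7 mm

Mid-depth of clay below the ground surface: z = 3.5 + 2.3/2 = 4.65 m.
Total vertical stress at mid-clay: σ_v = 19.2×3.5 + 17.2×1.15 = 86.98 kPa.
Pore pressure: u = 9.81×(4.65 − 0) = 45.617 kPa.
Initial effective stress: σ'_0 = σ_v − u = 86.98 − 45.617 = 41.363 kPa.
Stress increase at mid-clay by the 2:1 spreading method:
Δσ = qBL/((B+z)(L+z)) = 219×3.1×3.1/((3.1+4.65)(3.1+4.65)) = 35.04 kPa
Final effective stress: σ'_f = 41.363 + 35.04 = 76.403 kPa.
σ'_f = 76.403 ≤ σ'_p = 111 kPa, so the clay remains overconsolidated and only the recompression index applies:
S_c = C_r·H/(1+e₀)·log₁₀(σ'_f/σ'_0) = 0.069×2.3/2.26×log₁₀(76.403/41.363)
    = 0.070221 × 0.2665 = 0.01871 m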